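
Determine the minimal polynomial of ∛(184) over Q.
m_α(x) = x^3 - 184

α satisfies α^3 = 184, so x^3 - 184 annihilates α. By the rational root test, a rational root p/q (in lowest terms) of x^3 - 184 would satisfy p^3 = 184 q^3, forcing q = 1 and p^3 = 184; but 184 is not a perfect cube, contradiction. A monic cubic over Q with no rational root is irreducible (any nontrivial factorization would include a linear factor). Hence x^3 - 184 is the minimal polynomial of α, and in particular [Q(α):Q] = 3.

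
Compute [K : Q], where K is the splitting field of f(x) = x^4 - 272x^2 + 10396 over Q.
[K : Q] = 4

Solving the quadratic in x^2: x^2 = (272 ± √(272^2 - 4·10396))/2 = (272 ± √32400)/2 = (272 ± 180)/2, giving x^2 = 46 or x^2 = 226. So f(x) = (x^2 - 46)(x^2 - 226) and the roots of f are ±√46, ±√226. Hence the splitting field is K = Q(√46, √226). Since 46 and 226 are distinct squarefree integers > 1, their product 10396 is not a perfect square, so √226 ∉ Q(√46). By the tower law [K:Q] = [Q(√46,√226):Q(√46)] · [Q(√46):Q] = 2 · 2 = 4.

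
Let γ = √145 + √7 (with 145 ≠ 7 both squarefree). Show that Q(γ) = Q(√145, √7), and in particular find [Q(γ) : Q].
[Q(γ) : Q] = 4 (equivalently, Q(γ) = Q(√145, √7))

Obviously Q(γ) ⊆ Q(√145, √7), and [Q(√145, √7):Q] = 4 (since 145, 7 are distinct squarefree integers > 1 with 1015 not a perfect square). To show equality we compute the minimal polynomial of γ. From γ = √145 + √7: γ^2 = 145 + 2√(1015) + 7 = 152 + 2√(1015), so γ^2 - 152 = 2√(1015); squaring, (γ^2 - 152)^2 = 4·1015, i.e. γ^4 - 304γ^2 + 23104 - 4060 = 0, i.e. γ^4 - 304γ^2 + 19044 = 0. So γ is a root of x^4 - 304x^2 + 19044. This polynomial is irreducible over Q: it has no rational root (each ±√145 ± √7 is irrational), and any factorization into two quadratics over Q would force √(1015) ∈ Q (pairing opposite roots) or √145, √7 ∈ Q (other pairings), all impossible. Hence [Q(γ):Q] = 4 = [Q(√145, √7):Q], so Q(γ) = Q(√145, √7).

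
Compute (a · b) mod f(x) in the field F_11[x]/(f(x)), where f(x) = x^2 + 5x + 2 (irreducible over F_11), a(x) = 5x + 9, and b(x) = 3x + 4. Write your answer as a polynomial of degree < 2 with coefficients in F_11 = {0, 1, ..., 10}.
a · b ≡ 5x + 6 (mod f(x))

Multiply in F_11[x]: a(x)·b(x) = (5x + 9)·(3x + 4) = 4x^2 + 3x + 3. This has degree ≥ 2, so divide by f(x) over F_11: 4x^2 + 3x + 3 = (4)·(x^2 + 5x + 2) + (5x + 6). Hence a·b ≡ 5x + 6 (mod f). (F_11[x]/(f) is a field with 11^2 = 121 elements since f is irreducible of degree 2.)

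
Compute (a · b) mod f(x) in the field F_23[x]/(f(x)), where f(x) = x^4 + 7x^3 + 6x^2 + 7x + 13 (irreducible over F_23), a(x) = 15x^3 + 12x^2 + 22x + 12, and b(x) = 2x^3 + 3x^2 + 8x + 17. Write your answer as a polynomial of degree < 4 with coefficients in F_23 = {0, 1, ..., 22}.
a · b ≡ 8x^3 + 8x^2 + 15x + 16 (mod f(x))

Multiply in F_23[x]: a(x)·b(x) = (15x^3 + 12x^2 + 22x + 12)·(2x^3 + 3x^2 + 8x + 17) = 7x^6 + 16x^4 + 4x^3 + 2x^2 + 10x + 20. This has degree ≥ 4, so divide by f(x) over F_23: 7x^6 + 16x^4 + 4x^3 + 2x^2 + 10x + 20 = (7x^2 + 20x + 18)·(x^4 + 7x^3 + 6x^2 + 7x + 13) + (8x^3 + 8x^2 + 15x + 16). Hence a·b ≡ 8x^3 + 8x^2 + 15x + 16 (mod f). (F_23[x]/(f) is a field with 23^4 = 279841 elements since f is irreducible of degree 4.)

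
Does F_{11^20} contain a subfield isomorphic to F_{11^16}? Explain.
No: F_{11^16} is not a subfield of F_{11^20}

F_{p^m} embeds in F_{p^n} iff m | n. Here 16 ∤ 20 (since 20 = 1·16 + 4 with remainder 4 ≠ 0), so F_{11^16} is not a subfield of F_{11^20}. Equivalently: if it were, the tower law would give 16 = [F_{11^16}:F_11] dividing [F_{11^20}:F_11] = 20, contradiction.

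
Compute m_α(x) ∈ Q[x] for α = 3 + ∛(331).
m_α(x) = x^3 - 9x^2 + 27x - 358

Set β = α - 3 = ∛(331), so β^3 = 331. Then (α - 3)^3 - 331 = 0, i.e. α is a root of g(x) = (x - 3)^3 - 331 = x^3 - 9x^2 + 27x - 358. Since g(x) = h(x - 3) where h(x) = x^3 - 331, and h is irreducible over Q (because 331 is not a perfect cube, so h has no rational root, and a monic cubic with no rational root is irreducible), g is also irreducible (irreducibility is preserved under the substitution x → x - 3). Hence m_α(x) = x^3 - 9x^2 + 27x - 358.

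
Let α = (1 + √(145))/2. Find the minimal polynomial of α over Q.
m_α(x) = x^2 - x - 36

From 2α - 1 = √(145), squaring gives (2α - 1)^2 = 145, i.e. 4α^2 - 4α + 1 = 145, so α^2 - α + (1 - 145)/4 = 0. Since 145 ≡ 1 (mod 4), (1 - 145)/4 = -36 ∈ Z. The polynomial x^2 - x - 36 has discriminant 1 - 4·(-36) = 145, which is not a perfect square in Q (d = 145 is squarefree and ≠ 1), so x^2 - x - 36 is irreducible over Q. It is the minimal polynomial of α.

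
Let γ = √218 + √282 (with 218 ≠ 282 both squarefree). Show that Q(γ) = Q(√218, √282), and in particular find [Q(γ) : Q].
[Q(γ) : Q] = 4 (equivalently, Q(γ) = Q(√218, √282))

Obviously Q(γ) ⊆ Q(√218, √282), and [Q(√218, √282):Q] = 4 (since 218, 282 are distinct squarefree integers > 1 with 61476 not a perfect square). To show equality we compute the minimal polynomial of γ. From γ = √218 + √282: γ^2 = 218 + 2√(61476) + 282 = 500 + 2√(61476), so γ^2 - 500 = 2√(61476); squaring, (γ^2 - 500)^2 = 4·61476, i.e. γ^4 - 1000γ^2 + 250000 - 245904 = 0, i.e. γ^4 - 1000γ^2 + 4096 = 0. So γ is a root of x^4 - 1000x^2 + 4096. This polynomial is irreducible over Q: it has no rational root (each ±√218 ± √282 is irrational), and any factorization into two quadratics over Q would force √(61476) ∈ Q (pairing opposite roots) or √218, √282 ∈ Q (other pairings), all impossible. Hence [Q(γ):Q] = 4 = [Q(√218, √282):Q], so Q(γ) = Q(√218, √282).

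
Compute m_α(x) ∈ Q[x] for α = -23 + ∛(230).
m_α(x) = x^3 + 69x^2 + 1587x + 11937

Set β = α + 23 = ∛(230), so β^3 = 230. Then (α + 23)^3 - 230 = 0, i.e. α is a root of g(x) = (x + 23)^3 - 230 = x^3 + 69x^2 + 1587x + 11937. Since g(x) = h(x + 23) where h(x) = x^3 - 230, and h is irreducible over Q (because 230 is not a perfect cube, so h has no rational root, and a monic cubic with no rational root is irreducible), g is also irreducible (irreducibility is preserved under the substitution x → x + 23). Hence m_α(x) = x^3 + 69x^2 + 1587x + 11937.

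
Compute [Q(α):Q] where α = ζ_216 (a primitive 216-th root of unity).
[Q(α):Q] = 72

The minimal polynomial of ζ_216 over Q is the 216-th cyclotomic polynomial Φ_216(x), which is irreducible over Q and has degree φ(216) = 72. Hence [Q(α):Q] = φ(216) = 72.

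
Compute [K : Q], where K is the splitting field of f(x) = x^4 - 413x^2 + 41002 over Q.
[K : Q] = 4

Solving the quadratic in x^2: x^2 = (413 ± √(413^2 - 4·41002))/2 = (413 ± √6561)/2 = (413 ± 81)/2, giving x^2 = 166 or x^2 = 247. So f(x) = (x^2 - 166)(x^2 - 247) and the roots of f are ±√166, ±√247. Hence the splitting field is K = Q(√166, √247). Since 166 and 247 are distinct squarefree integers > 1, their product 41002 is not a perfect square, so √247 ∉ Q(√166). By the tower law [K:Q] = [Q(√166,√247):Q(√166)] · [Q(√166):Q] = 2 · 2 = 4.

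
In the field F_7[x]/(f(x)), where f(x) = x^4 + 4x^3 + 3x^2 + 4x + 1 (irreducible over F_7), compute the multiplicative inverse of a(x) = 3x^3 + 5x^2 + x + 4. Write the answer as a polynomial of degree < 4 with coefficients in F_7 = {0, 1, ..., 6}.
a(x)^(-1) ≡ 4x^3 + 4x^2 + 6x + 2 (mod f(x))

Since f is irreducible over F_7, F_7[x]/(f) is a field and a(x) ≠ 0 has an inverse. Apply the extended Euclidean algorithm to f(x) and a(x) in F_7[x]: f(x) = (5x)·a(x) + (5x^2 + 5x + 1);  a(x) = (2x + 6)·(5x^2 + 5x + 1) + (4x + 5);  (5x^2 + 5x + 1) = (3x + 1)·(4x + 5) + (3). The last nonzero remainder is the constant 3 = gcd(f, a) in F_7. Back-substituting through the division chain expresses 3 = s(x)·a(x) + t(x)·f(x) with s(x) ≡ 5x^3 + 5x^2 + 4x + 6 (mod f), so (5x^3 + 5x^2 + 4x + 6)·a(x) ≡ 3 (mod f). Multiplying by 3^(-1) ≡ 5 in F_7 gives a(x)^(-1) ≡ 5·(5x^3 + 5x^2 + 4x + 6) ≡ 4x^3 + 4x^2 + 6x + 2 (mod f). Check: (3x^3 + 5x^2 + x + 4)·(4x^3 + 4x^2 + 6x + 2) = 5x^6 + 4x^5 + 4x^2 + 5x + 1 ≡ 1 (mod x^4 + 4x^3 + 3x^2 + 4x + 1).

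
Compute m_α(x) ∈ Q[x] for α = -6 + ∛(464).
m_α(x) = x^3 + 18x^2 + 108x - 248

Set β = α + 6 = ∛(464), so β^3 = 464. Then (α + 6)^3 - 464 = 0, i.e. α is a root of g(x) = (x + 6)^3 - 464 = x^3 + 18x^2 + 108x - 248. Since g(x) = h(x + 6) where h(x) = x^3 - 464, and h is irreducible over Q (because 464 is not a perfect cube, so h has no rational root, and a monic cubic with no rational root is irreducible), g is also irreducible (irreducibility is preserved under the substitution x → x + 6). Hence m_α(x) = x^3 + 18x^2 + 108x - 248.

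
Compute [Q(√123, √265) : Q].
[Q(√123, √265) : Q] = 4

[Q(√123):Q] = 2 (min poly x^2 - 123, irreducible since 123 is squarefree > 1). For the top step, suppose √265 ∈ Q(√123), say √265 = c + d√123 with c, d ∈ Q. Squaring: 265 = c^2 + 123d^2 + 2cd√123. Since √123 ∉ Q this forces 2cd = 0. If d = 0 then √265 = c ∈ Q, contradicting 265 squarefree > 1. If c = 0 then 265 = 123d^2, so 123·265 = (123d)^2 is a perfect square in Q — but 123·265 = 32595 is not a perfect square (since 123 and 265 are distinct squarefree integers). Contradiction. Hence √265 ∉ Q(√123), so x^2 - 265 stays irreducible over Q(√123) and [Q(√123, √265) : Q(√123)] = 2. By the tower law, [Q(√123, √265) : Q] = 2 · 2 = 4.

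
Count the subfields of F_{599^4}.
F_{599^4} has 3 subfields

The subfields of F_{p^n} are exactly the fields F_{p^d} for d | n (each is the fixed field of the unique index-d subgroup of Gal(F_{p^n}/F_p) ≅ Z/nZ). The divisors of n = 4 are {1, 2, 4}, giving 3 subfields: F_{599^1}, F_{599^2}, F_{599^4}.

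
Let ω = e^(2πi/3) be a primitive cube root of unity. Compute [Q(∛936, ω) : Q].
[Q(∛936, ω) : Q] = 6

[Q(∛936):Q] = 3 (min poly x^3 - 936, irreducible since 936 is not a perfect cube). [Q(ω):Q] = 2 (min poly x^2 + x + 1). Since Q(∛936) ⊂ R and ω ∉ R, we have ω ∉ Q(∛936), so x^2 + x + 1 remains irreducible over Q(∛936) and [Q(∛936, ω) : Q(∛936)] = 2. By the tower law, [Q(∛936, ω) : Q] = 3 · 2 = 6. (In fact Q(∛936, ω) is the splitting field of x^3 - 936 over Q.)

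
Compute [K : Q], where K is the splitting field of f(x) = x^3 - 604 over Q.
[K : Q] = 6

The roots of x^3 - 604 are ∛604, ω∛604, ω^2∛604 where ω = e^(2πi/3) is a primitive cube root of unity, so K = Q(∛604, ω). Now [Q(∛604):Q] = 3 (since 604 is not a perfect cube, x^3 - 604 is irreducible) and [Q(ω):Q] = 2. Both 2 and 3 divide [K:Q], and [K:Q] ≤ 3·2 = 6, so [K:Q] = 6. (Equivalently: Q(∛604) ⊂ R but ω ∉ R, so [K : Q(∛604)] = 2.)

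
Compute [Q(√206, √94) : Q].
[Q(√206, √94) : Q] = 4

[Q(√206):Q] = 2 (min poly x^2 - 206, irreducible since 206 is squarefree > 1). For the top step, suppose √94 ∈ Q(√206), say √94 = c + d√206 with c, d ∈ Q. Squaring: 94 = c^2 + 206d^2 + 2cd√206. Since √206 ∉ Q this forces 2cd = 0. If d = 0 then √94 = c ∈ Q, contradicting 94 squarefree > 1. If c = 0 then 94 = 206d^2, so 206·94 = (206d)^2 is a perfect square in Q — but 206·94 = 19364 is not a perfect square (since 206 and 94 are distinct squarefree integers). Contradiction. Hence √94 ∉ Q(√206), so x^2 - 94 stays irreducible over Q(√206) and [Q(√206, √94) : Q(√206)] = 2. By the tower law, [Q(√206, √94) : Q] = 2 · 2 = 4.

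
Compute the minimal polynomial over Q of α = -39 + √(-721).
m_α(x) = x^2 + 78x + 2242

From α + 39 = √(-721), squaring gives (α + 39)^2 = -721, i.e. α^2 + 78α + 1521 = -721, so α^2 + 78α + 2242 = 0. The discriminant of x^2 + 78x + 2242 is (78)^2 - 4·(2242) = 6084 - 8968 = -2884, and 4·(-721) is not a perfect square in Q since -721 is squarefree and ≠ 1. Hence x^2 + 78x + 2242 is irreducible over Q and is the minimal polynomial of α.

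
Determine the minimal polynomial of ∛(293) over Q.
m_α(x) = x^3 - 293

α satisfies α^3 = 293, so x^3 - 293 annihilates α. By the rational root test, a rational root p/q (in lowest terms) of x^3 - 293 would satisfy p^3 = 293 q^3, forcing q = 1 and p^3 = 293; but 293 is not a perfect cube, contradiction. A monic cubic over Q with no rational root is irreducible (any nontrivial factorization would include a linear factor). Hence x^3 - 293 is the minimal polynomial of α, and in particular [Q(α):Q] = 3.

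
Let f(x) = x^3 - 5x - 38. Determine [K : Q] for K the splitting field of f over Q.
[K : Q] = 6

By the rational root test, any rational root of the monic integer polynomial f(x) = x^3 - 5x - 38 must be an integer dividing the constant term -38, i.e. one of ±{1, 2, 19, 38}. Evaluating: f(1) = -42, f(-1) = -34, f(2) = -40, f(-2) = -36, f(19) = 6726, f(-19) = -6802, f(38) = 54644, f(-38) = -54720; none is 0, so f has no rational root and is therefore irreducible over Q (a cubic with no linear factor over a field is irreducible). For an irreducible cubic, the Galois group is A_3 or S_3 according as the discriminant disc(f) = -4a^3 - 27b^2 = -4·(-5)^3 - 27·(-38)^2 = -38488 is or is not a square in Q. Here disc(f) = -38488 is not a perfect square in Q, so the Galois group of f over Q is not contained in A_3 and must be all of S_3. The splitting field has degree |S_3| = 6 over Q, so [K : Q] = 6.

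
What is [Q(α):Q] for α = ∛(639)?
[Q(α):Q] = 3

The minimal polynomial of α is x^3 - 639, irreducible over Q since 639 is not a perfect cube (so x^3 - 639 has no rational root). Hence [Q(α):Q] = deg(m_α) = 3.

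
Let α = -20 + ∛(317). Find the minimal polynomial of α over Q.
m_α(x) = x^3 + 60x^2 + 1200x + 7683

Set β = α + 20 = ∛(317), so β^3 = 317. Then (α + 20)^3 - 317 = 0, i.e. α is a root of g(x) = (x + 20)^3 - 317 = x^3 + 60x^2 + 1200x + 7683. Since g(x) = h(x + 20) where h(x) = x^3 - 317, and h is irreducible over Q (because 317 is not a perfect cube, so h has no rational root, and a monic cubic with no rational root is irreducible), g is also irreducible (irreducibility is preserved under the substitution x → x + 20). Hence m_α(x) = x^3 + 60x^2 + 1200x + 7683.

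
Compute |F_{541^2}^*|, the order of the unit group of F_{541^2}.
|F_{541^2}^*| = 292680

F_{541^2} has 541^2 = 292681 elements; its multiplicative group consists of all nonzero elements, so |F_{541^2}^*| = 292681 - 1 = 292680. (It is cyclic since any finite subgroup of the multiplicative group of a field is cyclic.)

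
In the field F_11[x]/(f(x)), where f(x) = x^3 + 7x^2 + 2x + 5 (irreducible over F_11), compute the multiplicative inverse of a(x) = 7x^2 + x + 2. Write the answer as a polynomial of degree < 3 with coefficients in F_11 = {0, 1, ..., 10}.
a(x)^(-1) ≡ 7x^2 + 2x + 4 (mod f(x))

Since f is irreducible over F_11, F_11[x]/(f) is a field and a(x) ≠ 0 has an inverse. Apply the extended Euclidean algorithm to f(x) and a(x) in F_11[x]: f(x) = (8x + 3)·a(x) + (5x + 10);  a(x) = (8x + 4)·(5x + 10) + (6). The last nonzero remainder is the constant 6 = gcd(f, a) in F_11. Back-substituting through the division chain expresses 6 = s(x)·a(x) + t(x)·f(x) with s(x) ≡ 9x^2 + x + 2 (mod f), so (9x^2 + x + 2)·a(x) ≡ 6 (mod f). Multiplying by 6^(-1) ≡ 2 in F_11 gives a(x)^(-1) ≡ 2·(9x^2 + x + 2) ≡ 7x^2 + 2x + 4 (mod f). Check: (7x^2 + x + 2)·(7x^2 + 2x + 4) = 5x^4 + 10x^3 + 8x + 8 ≡ 1 (mod x^3 + 7x^2 + 2x + 5).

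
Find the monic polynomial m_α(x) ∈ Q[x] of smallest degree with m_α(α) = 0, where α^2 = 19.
m_α(x) = x^2 - 19

α satisfies α^2 - 19 = 0, so x^2 - 19 annihilates α. Since d = 19 is squarefree and ≠ 1, it is not a perfect square in Q, so x^2 - 19 has no rational root and is therefore irreducible over Q (a degree-2 polynomial over a field is irreducible iff it has no root). Hence m_α(x) = x^2 - 19.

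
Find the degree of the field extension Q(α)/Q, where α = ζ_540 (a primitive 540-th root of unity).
[Q(α):Q] = 144

The minimal polynomial of ζ_540 over Q is the 540-th cyclotomic polynomial Φ_540(x), which is irreducible over Q and has degree φ(540) = 144. Hence [Q(α):Q] = φ(540) = 144.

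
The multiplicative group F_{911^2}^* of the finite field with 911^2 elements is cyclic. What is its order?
|F_{911^2}^*| = 829920

F_{911^2} has 911^2 = 829921 elements; its multiplicative group consists of all nonzero elements, so |F_{911^2}^*| = 829921 - 1 = 829920. (It is cyclic since any finite subgroup of the multiplicative group of a field is cyclic.)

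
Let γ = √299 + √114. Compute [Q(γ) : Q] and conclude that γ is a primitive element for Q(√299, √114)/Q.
[Q(γ) : Q] = 4 (equivalently, Q(γ) = Q(√299, √114))

Obviously Q(γ) ⊆ Q(√299, √114), and [Q(√299, √114):Q] = 4 (since 299, 114 are distinct squarefree integers > 1 with 34086 not a perfect square). To show equality we compute the minimal polynomial of γ. From γ = √299 + √114: γ^2 = 299 + 2√(34086) + 114 = 413 + 2√(34086), so γ^2 - 413 = 2√(34086); squaring, (γ^2 - 413)^2 = 4·34086, i.e. γ^4 - 826γ^2 + 170569 - 136344 = 0, i.e. γ^4 - 826γ^2 + 34225 = 0. So γ is a root of x^4 - 826x^2 + 34225. This polynomial is irreducible over Q: it has no rational root (each ±√299 ± √114 is irrational), and any factorization into two quadratics over Q would force √(34086) ∈ Q (pairing opposite roots) or √299, √114 ∈ Q (other pairings), all impossible. Hence [Q(γ):Q] = 4 = [Q(√299, √114):Q], so Q(γ) = Q(√299, √114).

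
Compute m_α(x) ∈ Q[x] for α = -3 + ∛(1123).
m_α(x) = x^3 + 9x^2 + 27x - 1096

Set β = α + 3 = ∛(1123), so β^3 = 1123. Then (α + 3)^3 - 1123 = 0, i.e. α is a root of g(x) = (x + 3)^3 - 1123 = x^3 + 9x^2 + 27x - 1096. Since g(x) = h(x + 3) where h(x) = x^3 - 1123, and h is irreducible over Q (because 1123 is not a perfect cube, so h has no rational root, and a monic cubic with no rational root is irreducible), g is also irreducible (irreducibility is preserved under the substitution x → x + 3). Hence m_α(x) = x^3 + 9x^2 + 27x - 1096.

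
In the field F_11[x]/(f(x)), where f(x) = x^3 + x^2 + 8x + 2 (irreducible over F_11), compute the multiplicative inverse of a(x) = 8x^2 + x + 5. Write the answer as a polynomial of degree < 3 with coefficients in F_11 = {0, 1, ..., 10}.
a(x)^(-1) ≡ 6x^2 + 7x + 8 (mod f(x))

Since f is irreducible over F_11, F_11[x]/(f) is a field and a(x) ≠ 0 has an inverse. Apply the extended Euclidean algorithm to f(x) and a(x) in F_11[x]: f(x) = (7x + 2)·a(x) + (4x + 3);  a(x) = (2x + 7)·(4x + 3) + (6). The last nonzero remainder is the constant 6 = gcd(f, a) in F_11. Back-substituting through the division chain expresses 6 = s(x)·a(x) + t(x)·f(x) with s(x) ≡ 3x^2 + 9x + 4 (mod f), so (3x^2 + 9x + 4)·a(x) ≡ 6 (mod f). Multiplying by 6^(-1) ≡ 2 in F_11 gives a(x)^(-1) ≡ 2·(3x^2 + 9x + 4) ≡ 6x^2 + 7x + 8 (mod f). Check: (8x^2 + x + 5)·(6x^2 + 7x + 8) = 4x^4 + 7x^3 + 2x^2 + 10x + 7 ≡ 1 (mod x^3 + x^2 + 8x + 2).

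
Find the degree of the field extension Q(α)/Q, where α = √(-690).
[Q(α):Q] = 2

[Q(α):Q] equals the degree of the minimal polynomial of α. Here α^2 = -690 and x^2 + 690 is irreducible (d = -690 is squarefree, ≠ 1, hence not a square), so deg(m_α) = 2. Thus [Q(α):Q] = 2.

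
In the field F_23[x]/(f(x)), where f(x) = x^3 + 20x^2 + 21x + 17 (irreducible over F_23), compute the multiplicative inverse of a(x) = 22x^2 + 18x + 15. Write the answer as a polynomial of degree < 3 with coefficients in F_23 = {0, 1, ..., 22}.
a(x)^(-1) ≡ 16x^2 + 10x + 20 (mod f(x))

Since f is irreducible over F_23, F_23[x]/(f) is a field and a(x) ≠ 0 has an inverse. Apply the extended Euclidean algorithm to f(x) and a(x) in F_23[x]: f(x) = (22x + 8)·a(x) + (7x + 12);  a(x) = (13x)·(7x + 12) + (15). The last nonzero remainder is the constant 15 = gcd(f, a) in F_23. Back-substituting through the division chain expresses 15 = s(x)·a(x) + t(x)·f(x) with s(x) ≡ 10x^2 + 12x + 1 (mod f), so (10x^2 + 12x + 1)·a(x) ≡ 15 (mod f). Multiplying by 15^(-1) ≡ 20 in F_23 gives a(x)^(-1) ≡ 20·(10x^2 + 12x + 1) ≡ 16x^2 + 10x + 20 (mod f). Check: (22x^2 + 18x + 15)·(16x^2 + 10x + 20) = 7x^4 + 2x^3 + 9x^2 + 4x + 1 ≡ 1 (mod x^3 + 20x^2 + 21x + 17).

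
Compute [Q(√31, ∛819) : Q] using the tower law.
[Q(√31, ∛819) : Q] = 6

Let L = Q(√31, ∛819). Since Q(√31) ⊂ L and [Q(√31):Q] = 2, the tower law gives 2 | [L:Q]. Likewise Q(∛819) ⊂ L with [Q(∛819):Q] = 3 (because 819 is not a perfect cube), so 3 | [L:Q]. As gcd(2,3) = 1, [L:Q] is divisible by 6. Conversely L is generated over Q by √31 and ∛819, so [L:Q] ≤ 2·3 = 6. Therefore [Q(√31, ∛819) : Q] = 6.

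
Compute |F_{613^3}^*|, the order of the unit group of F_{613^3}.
|F_{613^3}^*| = 230346396

F_{613^3} has 613^3 = 230346397 elements; its multiplicative group consists of all nonzero elements, so |F_{613^3}^*| = 230346397 - 1 = 230346396. (It is cyclic since any finite subgroup of the multiplicative group of a field is cyclic.)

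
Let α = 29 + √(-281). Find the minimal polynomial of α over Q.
m_α(x) = x^2 - 58x + 1122

From α - 29 = √(-281), squaring gives (α - 29)^2 = -281, i.e. α^2 - 58α + 841 = -281, so α^2 - 58α + 1122 = 0. The discriminant of x^2 - 58x + 1122 is (-58)^2 - 4·(1122) = 3364 - 4488 = -1124, and 4·(-281) is not a perfect square in Q since -281 is squarefree and ≠ 1. Hence x^2 - 58x + 1122 is irreducible over Q and is the minimal polynomial of α.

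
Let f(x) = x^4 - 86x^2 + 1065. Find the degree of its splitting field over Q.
[K : Q] = 4

Solving the quadratic in x^2: x^2 = (86 ± √(86^2 - 4·1065))/2 = (86 ± √3136)/2 = (86 ± 56)/2, giving x^2 = 15 or x^2 = 71. So f(x) = (x^2 - 15)(x^2 - 71) and the roots of f are ±√15, ±√71. Hence the splitting field is K = Q(√15, √71). Since 15 and 71 are distinct squarefree integers > 1, their product 1065 is not a perfect square, so √71 ∉ Q(√15). By the tower law [K:Q] = [Q(√15,√71):Q(√15)] · [Q(√15):Q] = 2 · 2 = 4.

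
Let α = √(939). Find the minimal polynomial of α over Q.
m_α(x) = x^2 - 939

α satisfies α^2 - 939 = 0, so x^2 - 939 annihilates α. Since d = 939 is squarefree and ≠ 1, it is not a perfect square in Q, so x^2 - 939 has no rational root and is therefore irreducible over Q (a degree-2 polynomial over a field is irreducible iff it has no root). Hence m_α(x) = x^2 - 939.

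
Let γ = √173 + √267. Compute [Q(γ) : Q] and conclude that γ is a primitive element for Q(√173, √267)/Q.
[Q(γ) : Q] = 4 (equivalently, Q(γ) = Q(√173, √267))

Obviously Q(γ) ⊆ Q(√173, √267), and [Q(√173, √267):Q] = 4 (since 173, 267 are distinct squarefree integers > 1 with 46191 not a perfect square). To show equality we compute the minimal polynomial of γ. From γ = √173 + √267: γ^2 = 173 + 2√(46191) + 267 = 440 + 2√(46191), so γ^2 - 440 = 2√(46191); squaring, (γ^2 - 440)^2 = 4·46191, i.e. γ^4 - 880γ^2 + 193600 - 184764 = 0, i.e. γ^4 - 880γ^2 + 8836 = 0. So γ is a root of x^4 - 880x^2 + 8836. This polynomial is irreducible over Q: it has no rational root (each ±√173 ± √267 is irrational), and any factorization into two quadratics over Q would force √(46191) ∈ Q (pairing opposite roots) or √173, √267 ∈ Q (other pairings), all impossible. Hence [Q(γ):Q] = 4 = [Q(√173, √267):Q], so Q(γ) = Q(√173, √267).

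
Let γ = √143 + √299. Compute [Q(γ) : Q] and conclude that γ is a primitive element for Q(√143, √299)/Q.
[Q(γ) : Q] = 4 (equivalently, Q(γ) = Q(√143, √299))

Obviously Q(γ) ⊆ Q(√143, √299), and [Q(√143, √299):Q] = 4 (since 143, 299 are distinct squarefree integers > 1 with 42757 not a perfect square). To show equality we compute the minimal polynomial of γ. From γ = √143 + √299: γ^2 = 143 + 2√(42757) + 299 = 442 + 2√(42757), so γ^2 - 442 = 2√(42757); squaring, (γ^2 - 442)^2 = 4·42757, i.e. γ^4 - 884γ^2 + 195364 - 171028 = 0, i.e. γ^4 - 884γ^2 + 24336 = 0. So γ is a root of x^4 - 884x^2 + 24336. This polynomial is irreducible over Q: it has no rational root (each ±√143 ± √299 is irrational), and any factorization into two quadratics over Q would force √(42757) ∈ Q (pairing opposite roots) or √143, √299 ∈ Q (other pairings), all impossible. Hence [Q(γ):Q] = 4 = [Q(√143, √299):Q], so Q(γ) = Q(√143, √299).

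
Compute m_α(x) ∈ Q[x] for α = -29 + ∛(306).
m_α(x) = x^3 + 87x^2 + 2523x + 24083

Set β = α + 29 = ∛(306), so β^3 = 306. Then (α + 29)^3 - 306 = 0, i.e. α is a root of g(x) = (x + 29)^3 - 306 = x^3 + 87x^2 + 2523x + 24083. Since g(x) = h(x + 29) where h(x) = x^3 - 306, and h is irreducible over Q (because 306 is not a perfect cube, so h has no rational root, and a monic cubic with no rational root is irreducible), g is also irreducible (irreducibility is preserved under the substitution x → x + 29). Hence m_α(x) = x^3 + 87x^2 + 2523x + 24083.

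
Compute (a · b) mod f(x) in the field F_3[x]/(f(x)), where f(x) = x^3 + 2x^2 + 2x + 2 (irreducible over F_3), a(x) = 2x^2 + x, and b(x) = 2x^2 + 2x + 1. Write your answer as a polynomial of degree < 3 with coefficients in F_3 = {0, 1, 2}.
a · b ≡ 1 (mod f(x))

Multiply in F_3[x]: a(x)·b(x) = (2x^2 + x)·(2x^2 + 2x + 1) = x^4 + x^2 + x. This has degree ≥ 3, so divide by f(x) over F_3: x^4 + x^2 + x = (x + 1)·(x^3 + 2x^2 + 2x + 2) + (1). Hence a·b ≡ 1 (mod f). (F_3[x]/(f) is a field with 3^3 = 27 elements since f is irreducible of degree 3.)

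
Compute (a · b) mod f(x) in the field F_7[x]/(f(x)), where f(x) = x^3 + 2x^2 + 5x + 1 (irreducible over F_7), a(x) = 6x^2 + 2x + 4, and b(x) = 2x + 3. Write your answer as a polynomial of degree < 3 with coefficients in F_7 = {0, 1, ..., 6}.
a · b ≡ 5x^2 + 3x (mod f(x))

Multiply in F_7[x]: a(x)·b(x) = (6x^2 + 2x + 4)·(2x + 3) = 5x^3 + x^2 + 5. This has degree ≥ 3, so divide by f(x) over F_7: 5x^3 + x^2 + 5 = (5)·(x^3 + 2x^2 + 5x + 1) + (5x^2 + 3x). Hence a·b ≡ 5x^2 + 3x (mod f). (F_7[x]/(f) is a field with 7^3 = 343 elements since f is irreducible of degree 3.)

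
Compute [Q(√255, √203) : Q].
[Q(√255, √203) : Q] = 4

[Q(√255):Q] = 2 (min poly x^2 - 255, irreducible since 255 is squarefree > 1). For the top step, suppose √203 ∈ Q(√255), say √203 = c + d√255 with c, d ∈ Q. Squaring: 203 = c^2 + 255d^2 + 2cd√255. Since √255 ∉ Q this forces 2cd = 0. If d = 0 then √203 = c ∈ Q, contradicting 203 squarefree > 1. If c = 0 then 203 = 255d^2, so 255·203 = (255d)^2 is a perfect square in Q — but 255·203 = 51765 is not a perfect square (since 255 and 203 are distinct squarefree integers). Contradiction. Hence √203 ∉ Q(√255), so x^2 - 203 stays irreducible over Q(√255) and [Q(√255, √203) : Q(√255)] = 2. By the tower law, [Q(√255, √203) : Q] = 2 · 2 = 4.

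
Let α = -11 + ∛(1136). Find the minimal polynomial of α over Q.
m_α(x) = x^3 + 33x^2 + 363x + 195

Set β = α + 11 = ∛(1136), so β^3 = 1136. Then (α + 11)^3 - 1136 = 0, i.e. α is a root of g(x) = (x + 11)^3 - 1136 = x^3 + 33x^2 + 363x + 195. Since g(x) = h(x + 11) where h(x) = x^3 - 1136, and h is irreducible over Q (because 1136 is not a perfect cube, so h has no rational root, and a monic cubic with no rational root is irreducible), g is also irreducible (irreducibility is preserved under the substitution x → x + 11). Hence m_α(x) = x^3 + 33x^2 + 363x + 195.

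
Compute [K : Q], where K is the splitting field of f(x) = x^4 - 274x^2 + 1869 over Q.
[K : Q] = 4

Solving the quadratic in x^2: x^2 = (274 ± √(274^2 - 4·1869))/2 = (274 ± √67600)/2 = (274 ± 260)/2, giving x^2 = 7 or x^2 = 267. So f(x) = (x^2 - 7)(x^2 - 267) and the roots of f are ±√7, ±√267. Hence the splitting field is K = Q(√7, √267). Since 7 and 267 are distinct squarefree integers > 1, their product 1869 is not a perfect square, so √267 ∉ Q(√7). By the tower law [K:Q] = [Q(√7,√267):Q(√7)] · [Q(√7):Q] = 2 · 2 = 4.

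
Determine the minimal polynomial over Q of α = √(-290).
m_α(x) = x^2 + 290

α satisfies α^2 + 290 = 0, so x^2 + 290 annihilates α. Since d = -290 is squarefree and ≠ 1, it is not a perfect square in Q, so x^2 + 290 has no rational root and is therefore irreducible over Q (a degree-2 polynomial over a field is irreducible iff it has no root). Hence m_α(x) = x^2 + 290.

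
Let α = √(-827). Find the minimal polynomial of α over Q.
m_α(x) = x^2 + 827

α satisfies α^2 + 827 = 0, so x^2 + 827 annihilates α. Since d = -827 is squarefree and ≠ 1, it is not a perfect square in Q, so x^2 + 827 has no rational root and is therefore irreducible over Q (a degree-2 polynomial over a field is irreducible iff it has no root). Hence m_α(x) = x^2 + 827.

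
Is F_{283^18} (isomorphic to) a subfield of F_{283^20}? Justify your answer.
No: F_{283^18} is not a subfield of F_{283^20}

F_{p^m} embeds in F_{p^n} iff m | n. Here 18 ∤ 20 (since 20 = 1·18 + 2 with remainder 2 ≠ 0), so F_{283^18} is not a subfield of F_{283^20}. Equivalently: if it were, the tower law would give 18 = [F_{283^18}:F_283] dividing [F_{283^20}:F_283] = 20, contradiction.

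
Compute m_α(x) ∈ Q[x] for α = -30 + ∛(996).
m_α(x) = x^3 + 90x^2 + 2700x + 26004

Set β = α + 30 = ∛(996), so β^3 = 996. Then (α + 30)^3 - 996 = 0, i.e. α is a root of g(x) = (x + 30)^3 - 996 = x^3 + 90x^2 + 2700x + 26004. Since g(x) = h(x + 30) where h(x) = x^3 - 996, and h is irreducible over Q (because 996 is not a perfect cube, so h has no rational root, and a monic cubic with no rational root is irreducible), g is also irreducible (irreducibility is preserved under the substitution x → x + 30). Hence m_α(x) = x^3 + 90x^2 + 2700x + 26004.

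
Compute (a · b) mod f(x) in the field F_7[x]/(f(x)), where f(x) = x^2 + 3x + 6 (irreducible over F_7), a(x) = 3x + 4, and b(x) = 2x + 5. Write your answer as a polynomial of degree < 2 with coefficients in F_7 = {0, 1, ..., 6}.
a · b ≡ 5x + 5 (mod f(x))

Multiply in F_7[x]: a(x)·b(x) = (3x + 4)·(2x + 5) = 6x^2 + 2x + 6. This has degree ≥ 2, so divide by f(x) over F_7: 6x^2 + 2x + 6 = (6)·(x^2 + 3x + 6) + (5x + 5). Hence a·b ≡ 5x + 5 (mod f). (F_7[x]/(f) is a field with 7^2 = 49 elements since f is irreducible of degree 2.)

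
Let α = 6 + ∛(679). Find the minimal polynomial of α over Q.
m_α(x) = x^3 - 18x^2 + 108x - 895

Set β = α - 6 = ∛(679), so β^3 = 679. Then (α - 6)^3 - 679 = 0, i.e. α is a root of g(x) = (x - 6)^3 - 679 = x^3 - 18x^2 + 108x - 895. Since g(x) = h(x - 6) where h(x) = x^3 - 679, and h is irreducible over Q (because 679 is not a perfect cube, so h has no rational root, and a monic cubic with no rational root is irreducible), g is also irreducible (irreducibility is preserved under the substitution x → x - 6). Hence m_α(x) = x^3 - 18x^2 + 108x - 895.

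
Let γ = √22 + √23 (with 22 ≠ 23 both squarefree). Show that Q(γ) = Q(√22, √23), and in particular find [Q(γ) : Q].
[Q(γ) : Q] = 4 (equivalently, Q(γ) = Q(√22, √23))

Obviously Q(γ) ⊆ Q(√22, √23), and [Q(√22, √23):Q] = 4 (since 22, 23 are distinct squarefree integers > 1 with 506 not a perfect square). To show equality we compute the minimal polynomial of γ. From γ = √22 + √23: γ^2 = 22 + 2√(506) + 23 = 45 + 2√(506), so γ^2 - 45 = 2√(506); squaring, (γ^2 - 45)^2 = 4·506, i.e. γ^4 - 90γ^2 + 2025 - 2024 = 0, i.e. γ^4 - 90γ^2 + 1 = 0. So γ is a root of x^4 - 90x^2 + 1. This polynomial is irreducible over Q: it has no rational root (each ±√22 ± √23 is irrational), and any factorization into two quadratics over Q would force √(506) ∈ Q (pairing opposite roots) or √22, √23 ∈ Q (other pairings), all impossible. Hence [Q(γ):Q] = 4 = [Q(√22, √23):Q], so Q(γ) = Q(√22, √23).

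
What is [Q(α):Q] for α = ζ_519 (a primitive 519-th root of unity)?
[Q(α):Q] = 344

The minimal polynomial of ζ_519 over Q is the 519-th cyclotomic polynomial Φ_519(x), which is irreducible over Q and has degree φ(519) = 344. Hence [Q(α):Q] = φ(519) = 344.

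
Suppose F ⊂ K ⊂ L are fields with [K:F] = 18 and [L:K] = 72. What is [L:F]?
[L:F] = 1296

The tower law says that for any tower of field extensions F ⊂ K ⊂ L with finite degrees, [L:F] = [L:K] · [K:F]. Here this gives [L:F] = 72 · 18 = 1296.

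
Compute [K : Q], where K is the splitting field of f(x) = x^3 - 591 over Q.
[K : Q] = 6

The roots of x^3 - 591 are ∛591, ω∛591, ω^2∛591 where ω = e^(2πi/3) is a primitive cube root of unity, so K = Q(∛591, ω). Now [Q(∛591):Q] = 3 (since 591 is not a perfect cube, x^3 - 591 is irreducible) and [Q(ω):Q] = 2. Both 2 and 3 divide [K:Q], and [K:Q] ≤ 3·2 = 6, so [K:Q] = 6. (Equivalently: Q(∛591) ⊂ R but ω ∉ R, so [K : Q(∛591)] = 2.)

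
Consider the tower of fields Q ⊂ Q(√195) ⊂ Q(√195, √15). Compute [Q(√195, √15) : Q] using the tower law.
[Q(√195, √15) : Q] = 4

[Q(√195):Q] = 2 (min poly x^2 - 195, irreducible since 195 is squarefree > 1). For the top step, suppose √15 ∈ Q(√195), say √15 = c + d√195 with c, d ∈ Q. Squaring: 15 = c^2 + 195d^2 + 2cd√195. Since √195 ∉ Q this forces 2cd = 0. If d = 0 then √15 = c ∈ Q, contradicting 15 squarefree > 1. If c = 0 then 15 = 195d^2, so 195·15 = (195d)^2 is a perfect square in Q — but 195·15 = 2925 is not a perfect square (since 195 and 15 are distinct squarefree integers). Contradiction. Hence √15 ∉ Q(√195), so x^2 - 15 stays irreducible over Q(√195) and [Q(√195, √15) : Q(√195)] = 2. By the tower law, [Q(√195, √15) : Q] = 2 · 2 = 4.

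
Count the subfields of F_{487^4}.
F_{487^4} has 3 subfields

The subfields of F_{p^n} are exactly the fields F_{p^d} for d | n (each is the fixed field of the unique index-d subgroup of Gal(F_{p^n}/F_p) ≅ Z/nZ). The divisors of n = 4 are {1, 2, 4}, giving 3 subfields: F_{487^1}, F_{487^2}, F_{487^4}.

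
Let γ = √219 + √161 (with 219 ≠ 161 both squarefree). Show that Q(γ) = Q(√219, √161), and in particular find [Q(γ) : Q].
[Q(γ) : Q] = 4 (equivalently, Q(γ) = Q(√219, √161))

Obviously Q(γ) ⊆ Q(√219, √161), and [Q(√219, √161):Q] = 4 (since 219, 161 are distinct squarefree integers > 1 with 35259 not a perfect square). To show equality we compute the minimal polynomial of γ. From γ = √219 + √161: γ^2 = 219 + 2√(35259) + 161 = 380 + 2√(35259), so γ^2 - 380 = 2√(35259); squaring, (γ^2 - 380)^2 = 4·35259, i.e. γ^4 - 760γ^2 + 144400 - 141036 = 0, i.e. γ^4 - 760γ^2 + 3364 = 0. So γ is a root of x^4 - 760x^2 + 3364. This polynomial is irreducible over Q: it has no rational root (each ±√219 ± √161 is irrational), and any factorization into two quadratics over Q would force √(35259) ∈ Q (pairing opposite roots) or √219, √161 ∈ Q (other pairings), all impossible. Hence [Q(γ):Q] = 4 = [Q(√219, √161):Q], so Q(γ) = Q(√219, √161).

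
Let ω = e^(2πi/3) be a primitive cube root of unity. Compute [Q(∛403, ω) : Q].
[Q(∛403, ω) : Q] = 6

[Q(∛403):Q] = 3 (min poly x^3 - 403, irreducible since 403 is not a perfect cube). [Q(ω):Q] = 2 (min poly x^2 + x + 1). Since Q(∛403) ⊂ R and ω ∉ R, we have ω ∉ Q(∛403), so x^2 + x + 1 remains irreducible over Q(∛403) and [Q(∛403, ω) : Q(∛403)] = 2. By the tower law, [Q(∛403, ω) : Q] = 3 · 2 = 6. (In fact Q(∛403, ω) is the splitting field of x^3 - 403 over Q.)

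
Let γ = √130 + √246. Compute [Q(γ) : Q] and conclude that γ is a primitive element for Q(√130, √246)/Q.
[Q(γ) : Q] = 4 (equivalently, Q(γ) = Q(√130, √246))

Obviously Q(γ) ⊆ Q(√130, √246), and [Q(√130, √246):Q] = 4 (since 130, 246 are distinct squarefree integers > 1 with 31980 not a perfect square). To show equality we compute the minimal polynomial of γ. From γ = √130 + √246: γ^2 = 130 + 2√(31980) + 246 = 376 + 2√(31980), so γ^2 - 376 = 2√(31980); squaring, (γ^2 - 376)^2 = 4·31980, i.e. γ^4 - 752γ^2 + 141376 - 127920 = 0, i.e. γ^4 - 752γ^2 + 13456 = 0. So γ is a root of x^4 - 752x^2 + 13456. This polynomial is irreducible over Q: it has no rational root (each ±√130 ± √246 is irrational), and any factorization into two quadratics over Q would force √(31980) ∈ Q (pairing opposite roots) or √130, √246 ∈ Q (other pairings), all impossible. Hence [Q(γ):Q] = 4 = [Q(√130, √246):Q], so Q(γ) = Q(√130, √246).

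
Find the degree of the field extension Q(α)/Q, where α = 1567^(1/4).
[Q(α):Q] = 4

α is a root of x^4 - 1567. By Eisenstein's criterion at the prime p = 1567 (which divides the constant term 1567 but p^2 = 2455489 does not, since 1567 is squarefree), x^4 - 1567 is irreducible over Q. Hence [Q(α):Q] = 4.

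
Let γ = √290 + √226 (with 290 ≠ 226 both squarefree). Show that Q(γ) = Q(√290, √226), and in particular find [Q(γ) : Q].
[Q(γ) : Q] = 4 (equivalently, Q(γ) = Q(√290, √226))

Obviously Q(γ) ⊆ Q(√290, √226), and [Q(√290, √226):Q] = 4 (since 290, 226 are distinct squarefree integers > 1 with 65540 not a perfect square). To show equality we compute the minimal polynomial of γ. From γ = √290 + √226: γ^2 = 290 + 2√(65540) + 226 = 516 + 2√(65540), so γ^2 - 516 = 2√(65540); squaring, (γ^2 - 516)^2 = 4·65540, i.e. γ^4 - 1032γ^2 + 266256 - 262160 = 0, i.e. γ^4 - 1032γ^2 + 4096 = 0. So γ is a root of x^4 - 1032x^2 + 4096. This polynomial is irreducible over Q: it has no rational root (each ±√290 ± √226 is irrational), and any factorization into two quadratics over Q would force √(65540) ∈ Q (pairing opposite roots) or √290, √226 ∈ Q (other pairings), all impossible. Hence [Q(γ):Q] = 4 = [Q(√290, √226):Q], so Q(γ) = Q(√290, √226).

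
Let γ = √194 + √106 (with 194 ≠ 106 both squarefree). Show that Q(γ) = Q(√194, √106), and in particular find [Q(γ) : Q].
[Q(γ) : Q] = 4 (equivalently, Q(γ) = Q(√194, √106))

Obviously Q(γ) ⊆ Q(√194, √106), and [Q(√194, √106):Q] = 4 (since 194, 106 are distinct squarefree integers > 1 with 20564 not a perfect square). To show equality we compute the minimal polynomial of γ. From γ = √194 + √106: γ^2 = 194 + 2√(20564) + 106 = 300 + 2√(20564), so γ^2 - 300 = 2√(20564); squaring, (γ^2 - 300)^2 = 4·20564, i.e. γ^4 - 600γ^2 + 90000 - 82256 = 0, i.e. γ^4 - 600γ^2 + 7744 = 0. So γ is a root of x^4 - 600x^2 + 7744. This polynomial is irreducible over Q: it has no rational root (each ±√194 ± √106 is irrational), and any factorization into two quadratics over Q would force √(20564) ∈ Q (pairing opposite roots) or √194, √106 ∈ Q (other pairings), all impossible. Hence [Q(γ):Q] = 4 = [Q(√194, √106):Q], so Q(γ) = Q(√194, √106).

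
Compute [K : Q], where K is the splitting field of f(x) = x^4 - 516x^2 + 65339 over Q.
[K : Q] = 4

Solving the quadratic in x^2: x^2 = (516 ± √(516^2 - 4·65339))/2 = (516 ± √4900)/2 = (516 ± 70)/2, giving x^2 = 223 or x^2 = 293. So f(x) = (x^2 - 223)(x^2 - 293) and the roots of f are ±√223, ±√293. Hence the splitting field is K = Q(√223, √293). Since 223 and 293 are distinct squarefree integers > 1, their product 65339 is not a perfect square, so √293 ∉ Q(√223). By the tower law [K:Q] = [Q(√223,√293):Q(√223)] · [Q(√223):Q] = 2 · 2 = 4.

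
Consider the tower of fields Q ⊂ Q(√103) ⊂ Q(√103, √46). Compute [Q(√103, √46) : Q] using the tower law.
[Q(√103, √46) : Q] = 4

[Q(√103):Q] = 2 (min poly x^2 - 103, irreducible since 103 is squarefree > 1). For the top step, suppose √46 ∈ Q(√103), say √46 = c + d√103 with c, d ∈ Q. Squaring: 46 = c^2 + 103d^2 + 2cd√103. Since √103 ∉ Q this forces 2cd = 0. If d = 0 then √46 = c ∈ Q, contradicting 46 squarefree > 1. If c = 0 then 46 = 103d^2, so 103·46 = (103d)^2 is a perfect square in Q — but 103·46 = 4738 is not a perfect square (since 103 and 46 are distinct squarefree integers). Contradiction. Hence √46 ∉ Q(√103), so x^2 - 46 stays irreducible over Q(√103) and [Q(√103, √46) : Q(√103)] = 2. By the tower law, [Q(√103, √46) : Q] = 2 · 2 = 4.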